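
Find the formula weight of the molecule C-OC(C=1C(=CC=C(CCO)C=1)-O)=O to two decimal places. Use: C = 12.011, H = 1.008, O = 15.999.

Molecular formula: C10H12O4.
M = 10×12.011 + 12×1.008 + 4×15.999 = 196.20 g/mol.

196.20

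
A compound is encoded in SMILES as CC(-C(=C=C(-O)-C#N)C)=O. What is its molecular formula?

C7H7NO2

Heavy atoms from the SMILES: 7 C, 1 N, 2 O.
Implicit hydrogens by atom environment:
  5 × C: no H
  2 × C: 3 H each → 6
  1 × N: no H
  1 × O: 1 H
  1 × O: no H
  Total hydrogens = 7.
Molecular formula: C7H7NO2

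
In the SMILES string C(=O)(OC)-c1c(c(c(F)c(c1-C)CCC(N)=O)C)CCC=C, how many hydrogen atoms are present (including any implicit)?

22

Hydrogens are implicit in SMILES; fill each atom to its normal valence:
  6 × C (aromatic): no H
  5 × C: 2 H each → 10
  3 × C: 3 H each → 9
  3 × O: no H
  2 × C: no H
  1 × C: 1 H
  1 × F: no H
  1 × N: 2 H
  Total hydrogens = 22.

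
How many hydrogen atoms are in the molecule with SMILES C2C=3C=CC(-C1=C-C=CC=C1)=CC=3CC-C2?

16

Hydrogens are implicit in SMILES; fill each atom to its normal valence:
  8 × C (aromatic): 1 H each → 8
  4 × C: 2 H each → 8
  4 × C (aromatic): no H
  Total hydrogens = 16.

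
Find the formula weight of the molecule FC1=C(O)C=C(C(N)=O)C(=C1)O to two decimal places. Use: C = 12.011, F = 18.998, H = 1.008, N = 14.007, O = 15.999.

171.13

Molecular formula: C7H6FNO3.
M = 7×12.011 + 1×18.998 + 6×1.008 + 1×14.007 + 3×15.999 = 171.13 g/mol.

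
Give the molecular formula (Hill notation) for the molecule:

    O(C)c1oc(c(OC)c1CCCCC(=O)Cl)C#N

Heavy atoms from the SMILES: 12 C, 1 Cl, 1 N, 4 O.
Implicit hydrogens by atom environment:
  4 × C: 2 H each → 8
  4 × C (aromatic): no H
  3 × O: no H
  2 × C: 3 H each → 6
  2 × C: no H
  1 × Cl: no H
  1 × N: no H
  1 × O (aromatic): no H
  Total hydrogens = 14.
Molecular formula: C12H14ClNO4

C12H14ClNO4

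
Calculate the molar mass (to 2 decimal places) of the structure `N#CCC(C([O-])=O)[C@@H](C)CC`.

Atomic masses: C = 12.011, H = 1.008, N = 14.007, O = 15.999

154.19

Molecular formula: C8H12NO2-.
M = 8×12.011 + 12×1.008 + 1×14.007 + 2×15.999 = 154.19 g/mol.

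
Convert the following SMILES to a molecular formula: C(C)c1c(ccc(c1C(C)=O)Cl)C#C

Heavy atoms from the SMILES: 12 C, 1 Cl, 1 O.
Implicit hydrogens by atom environment:
  4 × C (aromatic): no H
  2 × C: 3 H each → 6
  2 × C (aromatic): 1 H each → 2
  2 × C: no H
  1 × C: 2 H
  1 × C: 1 H
  1 × Cl: no H
  1 × O: no H
  Total hydrogens = 11.
Molecular formula: C12H11ClO

C12H11ClO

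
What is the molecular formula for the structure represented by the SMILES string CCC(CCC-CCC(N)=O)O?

Heavy atoms from the SMILES: 9 C, 1 N, 2 O.
Implicit hydrogens by atom environment:
  6 × C: 2 H each → 12
  1 × C: 3 H
  1 × C: 1 H
  1 × C: no H
  1 × N: 2 H
  1 × O: 1 H
  1 × O: no H
  Total hydrogens = 19.
Molecular formula: C9H19NO2

C9H19NO2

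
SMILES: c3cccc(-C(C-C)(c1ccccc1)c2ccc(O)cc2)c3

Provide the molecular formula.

Heavy atoms from the SMILES: 21 C, 1 O.
Implicit hydrogens by atom environment:
  14 × C (aromatic): 1 H each → 14
  4 × C (aromatic): no H
  1 × C: 3 H
  1 × C: 2 H
  1 × C: no H
  1 × O: 1 H
  Total hydrogens = 20.
Molecular formula: C21H20O

C21H20O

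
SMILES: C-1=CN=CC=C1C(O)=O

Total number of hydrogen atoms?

Hydrogens are implicit in SMILES; fill each atom to its normal valence:
  4 × C (aromatic): 1 H each → 4
  1 × C (aromatic): no H
  1 × C: no H
  1 × N (aromatic): no H
  1 × O: 1 H
  1 × O: no H
  Total hydrogens = 5.

5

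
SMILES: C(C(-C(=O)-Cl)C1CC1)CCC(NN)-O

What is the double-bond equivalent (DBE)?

Molecular formula from the SMILES: C9H17ClN2O2.
DoU = (2C + 2 + N − H − X)/2 = (2·9 + 2 + 2 − 17 − 1)/2 = 4/2 = 2.
(Structurally: 1 ring(s) + 1 π bond(s) = 2.)

2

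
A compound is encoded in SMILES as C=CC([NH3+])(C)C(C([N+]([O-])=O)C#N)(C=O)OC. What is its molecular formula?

Heavy atoms from the SMILES: 9 C, 3 N, 4 O.
Implicit hydrogens by atom environment:
  3 × C: 1 H each → 3
  3 × C: no H
  3 × O: no H
  2 × C: 3 H each → 6
  1 × C: 2 H
  1 × N (charge +1): 3 H
  1 × N (charge +1): no H
  1 × N: no H
  1 × O (charge -1): no H
  Total hydrogens = 14.
Net charge +1.
Molecular formula: C9H14N3O4+

C9H14N3O4+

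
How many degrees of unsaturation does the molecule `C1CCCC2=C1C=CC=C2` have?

Molecular formula from the SMILES: C10H12.
DoU = (2C + 2 + N − H − X)/2 = (2·10 + 2 + 0 − 12 − 0)/2 = 10/2 = 5.
(Structurally: 2 ring(s) + 3 π bond(s) = 5.)

5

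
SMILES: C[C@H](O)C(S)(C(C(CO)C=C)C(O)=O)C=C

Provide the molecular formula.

C11H18O4S

Heavy atoms from the SMILES: 11 C, 4 O, 1 S.
Implicit hydrogens by atom environment:
  5 × C: 1 H each → 5
  3 × C: 2 H each → 6
  3 × O: 1 H each → 3
  2 × C: no H
  1 × C: 3 H
  1 × O: no H
  1 × S: 1 H
  Total hydrogens = 18.
Molecular formula: C11H18O4S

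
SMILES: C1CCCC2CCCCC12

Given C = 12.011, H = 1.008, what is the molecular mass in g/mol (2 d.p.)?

Molecular formula: C10H18.
M = 10×12.011 + 18×1.008 = 138.25 g/mol.

138.25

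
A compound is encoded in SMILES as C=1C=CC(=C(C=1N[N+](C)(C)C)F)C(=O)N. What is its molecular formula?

Heavy atoms from the SMILES: 10 C, 1 F, 3 N, 1 O.
Implicit hydrogens by atom environment:
  3 × C: 3 H each → 9
  3 × C (aromatic): 1 H each → 3
  3 × C (aromatic): no H
  1 × C: no H
  1 × F: no H
  1 × N: 2 H
  1 × N: 1 H
  1 × N (charge +1): no H
  1 × O: no H
  Total hydrogens = 15.
Net charge +1.
Molecular formula: C10H15FN3O+

C10H15FN3O+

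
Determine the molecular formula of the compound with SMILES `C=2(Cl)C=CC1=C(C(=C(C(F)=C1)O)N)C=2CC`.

C12H11ClFNO

Heavy atoms from the SMILES: 12 C, 1 Cl, 1 F, 1 N, 1 O.
Implicit hydrogens by atom environment:
  7 × C (aromatic): no H
  3 × C (aromatic): 1 H each → 3
  1 × C: 3 H
  1 × C: 2 H
  1 × Cl: no H
  1 × F: no H
  1 × N: 2 H
  1 × O: 1 H
  Total hydrogens = 11.
Molecular formula: C12H11ClFNO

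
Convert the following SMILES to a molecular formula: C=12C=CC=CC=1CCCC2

C10H12

Heavy atoms from the SMILES: 10 C.
Implicit hydrogens by atom environment:
  4 × C: 2 H each → 8
  4 × C (aromatic): 1 H each → 4
  2 × C (aromatic): no H
  Total hydrogens = 12.
Molecular formula: C10H12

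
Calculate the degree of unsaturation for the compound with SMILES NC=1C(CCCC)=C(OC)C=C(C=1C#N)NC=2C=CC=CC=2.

10

Molecular formula from the SMILES: C18H21N3O.
DoU = (2C + 2 + N − H − X)/2 = (2·18 + 2 + 3 − 21 − 0)/2 = 20/2 = 10.
(Structurally: 2 ring(s) + 8 π bond(s) = 10.)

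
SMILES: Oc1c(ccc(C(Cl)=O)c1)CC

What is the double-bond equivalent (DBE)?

5

Molecular formula from the SMILES: C9H9ClO2.
DoU = (2C + 2 + N − H − X)/2 = (2·9 + 2 + 0 − 9 − 1)/2 = 10/2 = 5.
(Structurally: 1 ring(s) + 4 π bond(s) = 5.)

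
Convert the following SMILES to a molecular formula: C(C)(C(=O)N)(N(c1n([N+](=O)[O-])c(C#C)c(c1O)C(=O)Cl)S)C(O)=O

C11H9ClN4O7S

Heavy atoms from the SMILES: 11 C, 1 Cl, 4 N, 7 O, 1 S.
Implicit hydrogens by atom environment:
  5 × C: no H
  4 × C (aromatic): no H
  4 × O: no H
  2 × O: 1 H each → 2
  1 × C: 3 H
  1 × C: 1 H
  1 × Cl: no H
  1 × N: 2 H
  1 × N (aromatic): no H
  1 × N: no H
  1 × N (charge +1): no H
  1 × O (charge -1): no H
  1 × S: 1 H
  Total hydrogens = 9.
Molecular formula: C11H9ClN4O7S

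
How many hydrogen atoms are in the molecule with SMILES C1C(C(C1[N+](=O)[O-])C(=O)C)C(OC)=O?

Hydrogens are implicit in SMILES; fill each atom to its normal valence:
  4 × O: no H
  3 × C: 1 H each → 3
  2 × C: 3 H each → 6
  2 × C: no H
  1 × C: 2 H
  1 × N (charge +1): no H
  1 × O (charge -1): no H
  Total hydrogens = 11.

11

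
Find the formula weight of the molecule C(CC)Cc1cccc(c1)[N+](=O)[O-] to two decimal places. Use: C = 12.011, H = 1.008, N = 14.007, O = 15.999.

179.22

Molecular formula: C10H13NO2.
M = 10×12.011 + 13×1.008 + 1×14.007 + 2×15.999 = 179.22 g/mol.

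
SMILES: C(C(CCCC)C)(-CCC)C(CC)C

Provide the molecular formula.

Heavy atoms from the SMILES: 14 C.
Implicit hydrogens by atom environment:
  6 × C: 2 H each → 12
  5 × C: 3 H each → 15
  3 × C: 1 H each → 3
  Total hydrogens = 30.
Molecular formula: C14H30

C14H30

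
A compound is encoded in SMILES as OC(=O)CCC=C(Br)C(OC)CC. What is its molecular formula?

Heavy atoms from the SMILES: 1 Br, 9 C, 3 O.
Implicit hydrogens by atom environment:
  3 × C: 2 H each → 6
  2 × C: 3 H each → 6
  2 × C: 1 H each → 2
  2 × C: no H
  2 × O: no H
  1 × Br: no H
  1 × O: 1 H
  Total hydrogens = 15.
Molecular formula: C9H15BrO3

C9H15BrO3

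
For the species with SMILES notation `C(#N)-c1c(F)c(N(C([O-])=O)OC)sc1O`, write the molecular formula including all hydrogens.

Heavy atoms from the SMILES: 7 C, 1 F, 2 N, 4 O, 1 S.
Implicit hydrogens by atom environment:
  4 × C (aromatic): no H
  2 × C: no H
  2 × N: no H
  2 × O: no H
  1 × C: 3 H
  1 × F: no H
  1 × O: 1 H
  1 × O (charge -1): no H
  1 × S (aromatic): no H
  Total hydrogens = 4.
Net charge -1.
Molecular formula: C7H4FN2O4S-

C7H4FN2O4S-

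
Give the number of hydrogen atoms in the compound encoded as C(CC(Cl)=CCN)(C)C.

14

Hydrogens are implicit in SMILES; fill each atom to its normal valence:
  2 × C: 3 H each → 6
  2 × C: 2 H each → 4
  2 × C: 1 H each → 2
  1 × C: no H
  1 × Cl: no H
  1 × N: 2 H
  Total hydrogens = 14.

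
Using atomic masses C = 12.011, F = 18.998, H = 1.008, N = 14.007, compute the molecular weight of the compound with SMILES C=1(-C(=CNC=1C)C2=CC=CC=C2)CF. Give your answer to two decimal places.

Molecular formula: C12H12FN.
M = 12×12.011 + 1×18.998 + 12×1.008 + 1×14.007 = 189.23 g/mol.

189.23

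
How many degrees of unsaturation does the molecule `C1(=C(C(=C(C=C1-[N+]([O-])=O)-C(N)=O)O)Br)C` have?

6

Molecular formula from the SMILES: C8H7BrN2O4.
DoU = (2C + 2 + N − H − X)/2 = (2·8 + 2 + 2 − 7 − 1)/2 = 12/2 = 6.
(Structurally: 1 ring(s) + 5 π bond(s) = 6.)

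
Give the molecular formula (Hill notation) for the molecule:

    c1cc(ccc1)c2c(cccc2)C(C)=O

C14H12O

Heavy atoms from the SMILES: 14 C, 1 O.
Implicit hydrogens by atom environment:
  9 × C (aromatic): 1 H each → 9
  3 × C (aromatic): no H
  1 × C: 3 H
  1 × C: no H
  1 × O: no H
  Total hydrogens = 12.
Molecular formula: C14H12O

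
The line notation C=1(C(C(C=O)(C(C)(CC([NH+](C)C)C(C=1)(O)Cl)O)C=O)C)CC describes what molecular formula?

Heavy atoms from the SMILES: 16 C, 1 Cl, 1 N, 4 O.
Implicit hydrogens by atom environment:
  5 × C: 3 H each → 15
  5 × C: 1 H each → 5
  4 × C: no H
  2 × C: 2 H each → 4
  2 × O: 1 H each → 2
  2 × O: no H
  1 × Cl: no H
  1 × N (charge +1): 1 H
  Total hydrogens = 27.
Net charge +1.
Molecular formula: C16H27ClNO4+

C16H27ClNO4+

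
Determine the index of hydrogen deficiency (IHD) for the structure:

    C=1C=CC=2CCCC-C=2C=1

Molecular formula from the SMILES: C10H12.
DoU = (2C + 2 + N − H − X)/2 = (2·10 + 2 + 0 − 12 − 0)/2 = 10/2 = 5.
(Structurally: 2 ring(s) + 3 π bond(s) = 5.)

5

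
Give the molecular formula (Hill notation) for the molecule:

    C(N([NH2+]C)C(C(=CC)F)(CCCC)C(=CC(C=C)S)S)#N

C15H25FN3S2+

Heavy atoms from the SMILES: 15 C, 1 F, 3 N, 2 S.
Implicit hydrogens by atom environment:
  4 × C: 2 H each → 8
  4 × C: 1 H each → 4
  4 × C: no H
  3 × C: 3 H each → 9
  2 × N: no H
  2 × S: 1 H each → 2
  1 × F: no H
  1 × N (charge +1): 2 H
  Total hydrogens = 25.
Net charge +1.
Molecular formula: C15H25FN3S2+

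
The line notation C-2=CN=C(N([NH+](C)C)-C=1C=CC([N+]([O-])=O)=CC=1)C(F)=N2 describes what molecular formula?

C12H13FN5O2+

Heavy atoms from the SMILES: 12 C, 1 F, 5 N, 2 O.
Implicit hydrogens by atom environment:
  6 × C (aromatic): 1 H each → 6
  4 × C (aromatic): no H
  2 × C: 3 H each → 6
  2 × N (aromatic): no H
  1 × F: no H
  1 × N (charge +1): 1 H
  1 × N: no H
  1 × N (charge +1): no H
  1 × O: no H
  1 × O (charge -1): no H
  Total hydrogens = 13.
Net charge +1.
Molecular formula: C12H13FN5O2+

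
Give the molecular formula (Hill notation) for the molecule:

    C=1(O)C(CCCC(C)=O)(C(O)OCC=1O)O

C10H16O6

Heavy atoms from the SMILES: 10 C, 6 O.
Implicit hydrogens by atom environment:
  4 × C: 2 H each → 8
  4 × C: no H
  4 × O: 1 H each → 4
  2 × O: no H
  1 × C: 3 H
  1 × C: 1 H
  Total hydrogens = 16.
Molecular formula: C10H16O6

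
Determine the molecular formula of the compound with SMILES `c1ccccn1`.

C5H5N

Heavy atoms from the SMILES: 5 C, 1 N.
Implicit hydrogens by atom environment:
  5 × C (aromatic): 1 H each → 5
  1 × N (aromatic): no H
  Total hydrogens = 5.
Molecular formula: C5H5N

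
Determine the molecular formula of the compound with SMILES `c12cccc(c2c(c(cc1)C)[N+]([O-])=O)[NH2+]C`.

C12H13N2O2+

Heavy atoms from the SMILES: 12 C, 2 N, 2 O.
Implicit hydrogens by atom environment:
  5 × C (aromatic): 1 H each → 5
  5 × C (aromatic): no H
  2 × C: 3 H each → 6
  1 × N (charge +1): 2 H
  1 × N (charge +1): no H
  1 × O: no H
  1 × O (charge -1): no H
  Total hydrogens = 13.
Net charge +1.
Molecular formula: C12H13N2O2+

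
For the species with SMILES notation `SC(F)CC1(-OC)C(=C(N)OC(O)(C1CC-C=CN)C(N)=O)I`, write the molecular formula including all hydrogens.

C13H21FIN3O4S

Heavy atoms from the SMILES: 13 C, 1 F, 1 I, 3 N, 4 O, 1 S.
Implicit hydrogens by atom environment:
  5 × C: no H
  4 × C: 1 H each → 4
  3 × C: 2 H each → 6
  3 × N: 2 H each → 6
  3 × O: no H
  1 × C: 3 H
  1 × F: no H
  1 × I: no H
  1 × O: 1 H
  1 × S: 1 H
  Total hydrogens = 21.
Molecular formula: C13H21FIN3O4S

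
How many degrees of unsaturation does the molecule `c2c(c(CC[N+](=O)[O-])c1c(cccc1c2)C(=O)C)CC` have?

Molecular formula from the SMILES: C16H17NO3.
DoU = (2C + 2 + N − H − X)/2 = (2·16 + 2 + 1 − 17 − 0)/2 = 18/2 = 9.
(Structurally: 2 ring(s) + 7 π bond(s) = 9.)

9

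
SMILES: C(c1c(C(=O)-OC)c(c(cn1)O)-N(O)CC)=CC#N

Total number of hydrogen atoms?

13

Hydrogens are implicit in SMILES; fill each atom to its normal valence:
  4 × C (aromatic): no H
  2 × C: 3 H each → 6
  2 × C: 1 H each → 2
  2 × C: no H
  2 × N: no H
  2 × O: 1 H each → 2
  2 × O: no H
  1 × C: 2 H
  1 × C (aromatic): 1 H
  1 × N (aromatic): no H
  Total hydrogens = 13.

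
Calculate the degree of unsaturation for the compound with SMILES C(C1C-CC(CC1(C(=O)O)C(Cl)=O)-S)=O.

Molecular formula from the SMILES: C9H11ClO4S.
DoU = (2C + 2 + N − H − X)/2 = (2·9 + 2 + 0 − 11 − 1)/2 = 8/2 = 4.
(Structurally: 1 ring(s) + 3 π bond(s) = 4.)

4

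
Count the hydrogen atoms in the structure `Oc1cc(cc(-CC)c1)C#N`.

Hydrogens are implicit in SMILES; fill each atom to its normal valence:
  3 × C (aromatic): 1 H each → 3
  3 × C (aromatic): no H
  1 × C: 3 H
  1 × C: 2 H
  1 × C: no H
  1 × N: no H
  1 × O: 1 H
  Total hydrogens = 9.

9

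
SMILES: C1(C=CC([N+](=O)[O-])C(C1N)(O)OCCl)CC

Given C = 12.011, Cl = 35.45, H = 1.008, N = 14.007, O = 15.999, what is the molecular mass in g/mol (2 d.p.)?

Molecular formula: C9H15ClN2O4.
M = 9×12.011 + 1×35.45 + 15×1.008 + 2×14.007 + 4×15.999 = 250.68 g/mol.

250.68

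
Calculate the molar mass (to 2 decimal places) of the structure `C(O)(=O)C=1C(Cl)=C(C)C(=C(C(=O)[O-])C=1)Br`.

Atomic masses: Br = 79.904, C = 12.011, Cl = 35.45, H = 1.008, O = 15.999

292.49

Molecular formula: C9H5BrClO4-.
M = 1×79.904 + 9×12.011 + 1×35.45 + 5×1.008 + 4×15.999 = 292.49 g/mol.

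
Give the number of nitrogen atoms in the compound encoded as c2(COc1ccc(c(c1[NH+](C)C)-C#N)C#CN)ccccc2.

The symbol for nitrogen appears 3 times in the SMILES.

3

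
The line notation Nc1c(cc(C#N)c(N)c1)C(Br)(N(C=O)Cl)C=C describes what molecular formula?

Heavy atoms from the SMILES: 1 Br, 11 C, 1 Cl, 4 N, 1 O.
Implicit hydrogens by atom environment:
  4 × C (aromatic): no H
  2 × C (aromatic): 1 H each → 2
  2 × C: 1 H each → 2
  2 × C: no H
  2 × N: 2 H each → 4
  2 × N: no H
  1 × Br: no H
  1 × C: 2 H
  1 × Cl: no H
  1 × O: no H
  Total hydrogens = 10.
Molecular formula: C11H10BrClN4O

C11H10BrClN4O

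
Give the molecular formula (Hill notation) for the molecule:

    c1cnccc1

Heavy atoms from the SMILES: 5 C, 1 N.
Implicit hydrogens by atom environment:
  5 × C (aromatic): 1 H each → 5
  1 × N (aromatic): no H
  Total hydrogens = 5.
Molecular formula: C5H5N

C5H5N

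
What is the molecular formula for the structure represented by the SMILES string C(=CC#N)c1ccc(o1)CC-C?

Heavy atoms from the SMILES: 10 C, 1 N, 1 O.
Implicit hydrogens by atom environment:
  2 × C: 2 H each → 4
  2 × C (aromatic): 1 H each → 2
  2 × C: 1 H each → 2
  2 × C (aromatic): no H
  1 × C: 3 H
  1 × C: no H
  1 × N: no H
  1 × O (aromatic): no H
  Total hydrogens = 11.
Molecular formula: C10H11NO

C10H11NO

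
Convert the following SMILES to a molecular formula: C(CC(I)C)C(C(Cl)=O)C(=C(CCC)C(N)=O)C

C13H21ClINO2

Heavy atoms from the SMILES: 13 C, 1 Cl, 1 I, 1 N, 2 O.
Implicit hydrogens by atom environment:
  4 × C: 2 H each → 8
  4 × C: no H
  3 × C: 3 H each → 9
  2 × C: 1 H each → 2
  2 × O: no H
  1 × Cl: no H
  1 × I: no H
  1 × N: 2 H
  Total hydrogens = 21.
Molecular formula: C13H21ClINO2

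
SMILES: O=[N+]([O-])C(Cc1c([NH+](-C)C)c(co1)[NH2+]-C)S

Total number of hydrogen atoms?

17

Hydrogens are implicit in SMILES; fill each atom to its normal valence:
  3 × C: 3 H each → 9
  3 × C (aromatic): no H
  1 × C: 2 H
  1 × C (aromatic): 1 H
  1 × C: 1 H
  1 × N (charge +1): 2 H
  1 × N (charge +1): 1 H
  1 × N (charge +1): no H
  1 × O (aromatic): no H
  1 × O: no H
  1 × O (charge -1): no H
  1 × S: 1 H
  Total hydrogens = 17.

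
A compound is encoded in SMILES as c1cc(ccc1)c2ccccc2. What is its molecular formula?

C12H10

Heavy atoms from the SMILES: 12 C.
Implicit hydrogens by atom environment:
  10 × C (aromatic): 1 H each → 10
  2 × C (aromatic): no H
  Total hydrogens = 10.
Molecular formula: C12H10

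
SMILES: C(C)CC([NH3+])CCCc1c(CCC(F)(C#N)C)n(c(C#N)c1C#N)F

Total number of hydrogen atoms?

Hydrogens are implicit in SMILES; fill each atom to its normal valence:
  7 × C: 2 H each → 14
  4 × C (aromatic): no H
  4 × C: no H
  3 × N: no H
  2 × C: 3 H each → 6
  2 × F: no H
  1 × C: 1 H
  1 × N (charge +1): 3 H
  1 × N (aromatic): no H
  Total hydrogens = 24.

24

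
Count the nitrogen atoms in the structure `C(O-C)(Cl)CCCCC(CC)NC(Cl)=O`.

The symbol for nitrogen appears 1 time in the SMILES.

1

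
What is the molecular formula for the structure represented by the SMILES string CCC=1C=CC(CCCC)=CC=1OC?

C13H20O

Heavy atoms from the SMILES: 13 C, 1 O.
Implicit hydrogens by atom environment:
  4 × C: 2 H each → 8
  3 × C: 3 H each → 9
  3 × C (aromatic): 1 H each → 3
  3 × C (aromatic): no H
  1 × O: no H
  Total hydrogens = 20.
Molecular formula: C13H20O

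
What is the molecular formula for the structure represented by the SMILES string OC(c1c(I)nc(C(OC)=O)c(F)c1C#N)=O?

Heavy atoms from the SMILES: 9 C, 1 F, 1 I, 2 N, 4 O.
Implicit hydrogens by atom environment:
  5 × C (aromatic): no H
  3 × C: no H
  3 × O: no H
  1 × C: 3 H
  1 × F: no H
  1 × I: no H
  1 × N (aromatic): no H
  1 × N: no H
  1 × O: 1 H
  Total hydrogens = 4.
Molecular formula: C9H4FIN2O4

C9H4FIN2O4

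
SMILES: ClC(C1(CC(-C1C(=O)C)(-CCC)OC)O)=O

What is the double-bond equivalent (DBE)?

Molecular formula from the SMILES: C11H17ClO4.
DoU = (2C + 2 + N − H − X)/2 = (2·11 + 2 + 0 − 17 − 1)/2 = 6/2 = 3.
(Structurally: 1 ring(s) + 2 π bond(s) = 3.)

3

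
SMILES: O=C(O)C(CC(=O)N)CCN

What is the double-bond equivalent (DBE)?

Molecular formula from the SMILES: C6H12N2O3.
DoU = (2C + 2 + N − H − X)/2 = (2·6 + 2 + 2 − 12 − 0)/2 = 4/2 = 2.
(Structurally: 0 ring(s) + 2 π bond(s) = 2.)

2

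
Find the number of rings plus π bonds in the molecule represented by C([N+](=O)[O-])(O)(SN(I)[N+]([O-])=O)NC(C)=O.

3

Molecular formula from the SMILES: C3H5IN4O6S.
DoU = (2C + 2 + N − H − X)/2 = (2·3 + 2 + 4 − 5 − 1)/2 = 6/2 = 3.
(Structurally: 0 ring(s) + 3 π bond(s) = 3.)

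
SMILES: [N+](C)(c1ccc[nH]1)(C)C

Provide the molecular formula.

Heavy atoms from the SMILES: 7 C, 2 N.
Implicit hydrogens by atom environment:
  3 × C: 3 H each → 9
  3 × C (aromatic): 1 H each → 3
  1 × C (aromatic): no H
  1 × N (aromatic): 1 H
  1 × N (charge +1): no H
  Total hydrogens = 13.
Net charge +1.
Molecular formula: C7H13N2+

C7H13N2+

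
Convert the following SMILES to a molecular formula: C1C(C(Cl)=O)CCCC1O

Heavy atoms from the SMILES: 7 C, 1 Cl, 2 O.
Implicit hydrogens by atom environment:
  4 × C: 2 H each → 8
  2 × C: 1 H each → 2
  1 × C: no H
  1 × Cl: no H
  1 × O: 1 H
  1 × O: no H
  Total hydrogens = 11.
Molecular formula: C7H11ClO2

C7H11ClO2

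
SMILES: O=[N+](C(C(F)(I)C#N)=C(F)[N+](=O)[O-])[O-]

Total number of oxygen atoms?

4

The symbol for oxygen appears 4 times in the SMILES.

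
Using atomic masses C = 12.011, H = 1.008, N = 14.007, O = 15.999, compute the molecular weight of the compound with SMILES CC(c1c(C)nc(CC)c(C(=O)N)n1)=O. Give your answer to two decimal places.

207.23

Molecular formula: C10H13N3O2.
M = 10×12.011 + 13×1.008 + 3×14.007 + 2×15.999 = 207.23 g/mol.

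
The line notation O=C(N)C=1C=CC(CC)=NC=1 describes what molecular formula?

Heavy atoms from the SMILES: 8 C, 2 N, 1 O.
Implicit hydrogens by atom environment:
  3 × C (aromatic): 1 H each → 3
  2 × C (aromatic): no H
  1 × C: 3 H
  1 × C: 2 H
  1 × C: no H
  1 × N: 2 H
  1 × N (aromatic): no H
  1 × O: no H
  Total hydrogens = 10.
Molecular formula: C8H10N2O

C8H10N2O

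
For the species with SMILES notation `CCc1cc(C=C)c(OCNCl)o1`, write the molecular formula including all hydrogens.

Heavy atoms from the SMILES: 9 C, 1 Cl, 1 N, 2 O.
Implicit hydrogens by atom environment:
  3 × C: 2 H each → 6
  3 × C (aromatic): no H
  1 × C: 3 H
  1 × C (aromatic): 1 H
  1 × C: 1 H
  1 × Cl: no H
  1 × N: 1 H
  1 × O (aromatic): no H
  1 × O: no H
  Total hydrogens = 12.
Molecular formula: C9H12ClNO2

C9H12ClNO2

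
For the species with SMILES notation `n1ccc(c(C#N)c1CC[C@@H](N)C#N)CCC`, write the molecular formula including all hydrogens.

Heavy atoms from the SMILES: 13 C, 4 N.
Implicit hydrogens by atom environment:
  4 × C: 2 H each → 8
  3 × C (aromatic): no H
  2 × C (aromatic): 1 H each → 2
  2 × C: no H
  2 × N: no H
  1 × C: 3 H
  1 × C: 1 H
  1 × N: 2 H
  1 × N (aromatic): no H
  Total hydrogens = 16.
Molecular formula: C13H16N4

C13H16N4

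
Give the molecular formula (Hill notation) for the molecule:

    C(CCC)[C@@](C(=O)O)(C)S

C7H14O2S

Heavy atoms from the SMILES: 7 C, 2 O, 1 S.
Implicit hydrogens by atom environment:
  3 × C: 2 H each → 6
  2 × C: 3 H each → 6
  2 × C: no H
  1 × O: 1 H
  1 × O: no H
  1 × S: 1 H
  Total hydrogens = 14.
Molecular formula: C7H14O2S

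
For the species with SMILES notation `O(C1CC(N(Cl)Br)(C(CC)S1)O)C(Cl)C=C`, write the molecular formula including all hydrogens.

Heavy atoms from the SMILES: 1 Br, 9 C, 2 Cl, 1 N, 2 O, 1 S.
Implicit hydrogens by atom environment:
  4 × C: 1 H each → 4
  3 × C: 2 H each → 6
  2 × Cl: no H
  1 × Br: no H
  1 × C: 3 H
  1 × C: no H
  1 × N: no H
  1 × O: 1 H
  1 × O: no H
  1 × S: no H
  Total hydrogens = 14.
Molecular formula: C9H14BrCl2NO2S

C9H14BrCl2NO2S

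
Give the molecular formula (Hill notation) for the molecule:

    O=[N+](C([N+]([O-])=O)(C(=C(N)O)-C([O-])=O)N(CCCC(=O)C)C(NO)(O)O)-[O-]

C10H16N5O11-

Heavy atoms from the SMILES: 10 C, 5 N, 11 O.
Implicit hydrogens by atom environment:
  6 × C: no H
  4 × O: 1 H each → 4
  4 × O: no H
  3 × C: 2 H each → 6
  3 × O (charge -1): no H
  2 × N (charge +1): no H
  1 × C: 3 H
  1 × N: 2 H
  1 × N: 1 H
  1 × N: no H
  Total hydrogens = 16.
Net charge -1.
Molecular formula: C10H16N5O11-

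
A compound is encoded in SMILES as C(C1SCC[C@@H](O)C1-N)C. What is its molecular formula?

Heavy atoms from the SMILES: 7 C, 1 N, 1 O, 1 S.
Implicit hydrogens by atom environment:
  3 × C: 2 H each → 6
  3 × C: 1 H each → 3
  1 × C: 3 H
  1 × N: 2 H
  1 × O: 1 H
  1 × S: no H
  Total hydrogens = 15.
Molecular formula: C7H15NOS

C7H15NOS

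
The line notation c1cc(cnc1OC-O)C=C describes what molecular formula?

C8H9NO2

Heavy atoms from the SMILES: 8 C, 1 N, 2 O.
Implicit hydrogens by atom environment:
  3 × C (aromatic): 1 H each → 3
  2 × C: 2 H each → 4
  2 × C (aromatic): no H
  1 × C: 1 H
  1 × N (aromatic): no H
  1 × O: 1 H
  1 × O: no H
  Total hydrogens = 9.
Molecular formula: C8H9NO2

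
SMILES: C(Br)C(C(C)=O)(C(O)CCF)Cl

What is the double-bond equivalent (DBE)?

Molecular formula from the SMILES: C7H11BrClFO2.
DoU = (2C + 2 + N − H − X)/2 = (2·7 + 2 + 0 − 11 − 3)/2 = 2/2 = 1.
(Structurally: 0 ring(s) + 1 π bond(s) = 1.)

1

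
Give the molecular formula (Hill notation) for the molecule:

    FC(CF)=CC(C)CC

C7H12F2

Heavy atoms from the SMILES: 7 C, 2 F.
Implicit hydrogens by atom environment:
  2 × C: 3 H each → 6
  2 × C: 2 H each → 4
  2 × C: 1 H each → 2
  2 × F: no H
  1 × C: no H
  Total hydrogens = 12.
Molecular formula: C7H12F2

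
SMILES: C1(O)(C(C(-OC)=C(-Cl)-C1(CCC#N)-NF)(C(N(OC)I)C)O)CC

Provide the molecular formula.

Heavy atoms from the SMILES: 14 C, 1 Cl, 1 F, 1 I, 3 N, 4 O.
Implicit hydrogens by atom environment:
  6 × C: no H
  4 × C: 3 H each → 12
  3 × C: 2 H each → 6
  2 × N: no H
  2 × O: 1 H each → 2
  2 × O: no H
  1 × C: 1 H
  1 × Cl: no H
  1 × F: no H
  1 × I: no H
  1 × N: 1 H
  Total hydrogens = 22.
Molecular formula: C14H22ClFIN3O4

C14H22ClFIN3O4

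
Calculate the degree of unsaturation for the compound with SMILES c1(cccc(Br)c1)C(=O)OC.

Molecular formula from the SMILES: C8H7BrO2.
DoU = (2C + 2 + N − H − X)/2 = (2·8 + 2 + 0 − 7 − 1)/2 = 10/2 = 5.
(Structurally: 1 ring(s) + 4 π bond(s) = 5.)

5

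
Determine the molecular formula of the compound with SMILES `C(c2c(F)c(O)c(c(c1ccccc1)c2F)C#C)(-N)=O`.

Heavy atoms from the SMILES: 15 C, 2 F, 1 N, 2 O.
Implicit hydrogens by atom environment:
  7 × C (aromatic): no H
  5 × C (aromatic): 1 H each → 5
  2 × C: no H
  2 × F: no H
  1 × C: 1 H
  1 × N: 2 H
  1 × O: 1 H
  1 × O: no H
  Total hydrogens = 9.
Molecular formula: C15H9F2NO2

C15H9F2NO2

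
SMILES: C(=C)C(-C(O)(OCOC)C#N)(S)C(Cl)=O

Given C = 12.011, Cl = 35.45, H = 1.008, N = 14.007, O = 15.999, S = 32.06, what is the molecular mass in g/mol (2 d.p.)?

251.68

Molecular formula: C8H10ClNO4S.
M = 8×12.011 + 1×35.45 + 10×1.008 + 1×14.007 + 4×15.999 + 1×32.06 = 251.68 g/mol.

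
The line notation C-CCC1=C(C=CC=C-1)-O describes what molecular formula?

C9H12O

Heavy atoms from the SMILES: 9 C, 1 O.
Implicit hydrogens by atom environment:
  4 × C (aromatic): 1 H each → 4
  2 × C: 2 H each → 4
  2 × C (aromatic): no H
  1 × C: 3 H
  1 × O: 1 H
  Total hydrogens = 12.
Molecular formula: C9H12O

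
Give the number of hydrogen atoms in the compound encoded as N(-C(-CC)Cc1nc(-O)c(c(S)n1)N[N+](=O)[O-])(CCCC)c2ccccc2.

25

Hydrogens are implicit in SMILES; fill each atom to its normal valence:
  5 × C: 2 H each → 10
  5 × C (aromatic): 1 H each → 5
  5 × C (aromatic): no H
  2 × C: 3 H each → 6
  2 × N (aromatic): no H
  1 × C: 1 H
  1 × N: 1 H
  1 × N: no H
  1 × N (charge +1): no H
  1 × O: 1 H
  1 × O: no H
  1 × O (charge -1): no H
  1 × S: 1 H
  Total hydrogens = 25.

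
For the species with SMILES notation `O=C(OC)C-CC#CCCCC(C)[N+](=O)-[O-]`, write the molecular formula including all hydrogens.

C11H17NO4

Heavy atoms from the SMILES: 11 C, 1 N, 4 O.
Implicit hydrogens by atom environment:
  5 × C: 2 H each → 10
  3 × C: no H
  3 × O: no H
  2 × C: 3 H each → 6
  1 × C: 1 H
  1 × N (charge +1): no H
  1 × O (charge -1): no H
  Total hydrogens = 17.
Molecular formula: C11H17NO4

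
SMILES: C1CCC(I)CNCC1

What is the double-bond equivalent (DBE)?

Molecular formula from the SMILES: C7H14IN.
DoU = (2C + 2 + N − H − X)/2 = (2·7 + 2 + 1 − 14 − 1)/2 = 2/2 = 1.
(Structurally: 1 ring(s) + 0 π bond(s) = 1.)

1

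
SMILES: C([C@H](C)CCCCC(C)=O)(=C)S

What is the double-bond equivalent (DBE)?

Molecular formula from the SMILES: C10H18OS.
DoU = (2C + 2 + N − H − X)/2 = (2·10 + 2 + 0 − 18 − 0)/2 = 4/2 = 2.
(Structurally: 0 ring(s) + 2 π bond(s) = 2.)

2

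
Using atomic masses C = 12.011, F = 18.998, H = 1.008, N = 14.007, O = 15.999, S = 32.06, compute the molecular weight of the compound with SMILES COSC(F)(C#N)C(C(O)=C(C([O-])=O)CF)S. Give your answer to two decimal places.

284.27

Molecular formula: C8H8F2NO4S2-.
M = 8×12.011 + 2×18.998 + 8×1.008 + 1×14.007 + 4×15.999 + 2×32.06 = 284.27 g/mol.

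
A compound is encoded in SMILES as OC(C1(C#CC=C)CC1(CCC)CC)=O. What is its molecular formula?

C13H18O2

Heavy atoms from the SMILES: 13 C, 2 O.
Implicit hydrogens by atom environment:
  5 × C: 2 H each → 10
  5 × C: no H
  2 × C: 3 H each → 6
  1 × C: 1 H
  1 × O: 1 H
  1 × O: no H
  Total hydrogens = 18.
Molecular formula: C13H18O2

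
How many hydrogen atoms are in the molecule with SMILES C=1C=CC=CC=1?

6

Hydrogens are implicit in SMILES; fill each atom to its normal valence:
  6 × C (aromatic): 1 H each → 6
  Total hydrogens = 6.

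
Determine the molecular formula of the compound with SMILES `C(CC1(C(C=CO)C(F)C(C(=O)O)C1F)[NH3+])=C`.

C11H16F2NO3+

Heavy atoms from the SMILES: 11 C, 2 F, 1 N, 3 O.
Implicit hydrogens by atom environment:
  7 × C: 1 H each → 7
  2 × C: 2 H each → 4
  2 × C: no H
  2 × F: no H
  2 × O: 1 H each → 2
  1 × N (charge +1): 3 H
  1 × O: no H
  Total hydrogens = 16.
Net charge +1.
Molecular formula: C11H16F2NO3+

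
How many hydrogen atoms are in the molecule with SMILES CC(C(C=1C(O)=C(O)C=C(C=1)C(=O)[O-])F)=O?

8

Hydrogens are implicit in SMILES; fill each atom to its normal valence:
  4 × C (aromatic): no H
  2 × C (aromatic): 1 H each → 2
  2 × C: no H
  2 × O: 1 H each → 2
  2 × O: no H
  1 × C: 3 H
  1 × C: 1 H
  1 × F: no H
  1 × O (charge -1): no H
  Total hydrogens = 8.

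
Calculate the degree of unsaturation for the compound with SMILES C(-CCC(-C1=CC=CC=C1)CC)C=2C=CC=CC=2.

8

Molecular formula from the SMILES: C18H22.
DoU = (2C + 2 + N − H − X)/2 = (2·18 + 2 + 0 − 22 − 0)/2 = 16/2 = 8.
(Structurally: 2 ring(s) + 6 π bond(s) = 8.)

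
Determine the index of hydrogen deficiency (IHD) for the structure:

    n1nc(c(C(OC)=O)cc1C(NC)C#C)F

Molecular formula from the SMILES: C10H10FN3O2.
DoU = (2C + 2 + N − H − X)/2 = (2·10 + 2 + 3 − 10 − 1)/2 = 14/2 = 7.
(Structurally: 1 ring(s) + 6 π bond(s) = 7.)

7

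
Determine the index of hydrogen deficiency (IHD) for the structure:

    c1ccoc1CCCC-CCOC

Molecular formula from the SMILES: C11H18O2.
DoU = (2C + 2 + N − H − X)/2 = (2·11 + 2 + 0 − 18 − 0)/2 = 6/2 = 3.
(Structurally: 1 ring(s) + 2 π bond(s) = 3.)

3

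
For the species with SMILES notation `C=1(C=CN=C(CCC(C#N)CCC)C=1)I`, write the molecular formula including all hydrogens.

Heavy atoms from the SMILES: 12 C, 1 I, 2 N.
Implicit hydrogens by atom environment:
  4 × C: 2 H each → 8
  3 × C (aromatic): 1 H each → 3
  2 × C (aromatic): no H
  1 × C: 3 H
  1 × C: 1 H
  1 × C: no H
  1 × I: no H
  1 × N (aromatic): no H
  1 × N: no H
  Total hydrogens = 15.
Molecular formula: C12H15IN2

C12H15IN2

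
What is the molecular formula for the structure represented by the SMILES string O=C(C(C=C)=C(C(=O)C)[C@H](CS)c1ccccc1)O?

C15H16O3S

Heavy atoms from the SMILES: 15 C, 3 O, 1 S.
Implicit hydrogens by atom environment:
  5 × C (aromatic): 1 H each → 5
  4 × C: no H
  2 × C: 2 H each → 4
  2 × C: 1 H each → 2
  2 × O: no H
  1 × C: 3 H
  1 × C (aromatic): no H
  1 × O: 1 H
  1 × S: 1 H
  Total hydrogens = 16.
Molecular formula: C15H16O3S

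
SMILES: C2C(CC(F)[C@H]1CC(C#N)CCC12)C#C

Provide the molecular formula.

Heavy atoms from the SMILES: 13 C, 1 F, 1 N.
Implicit hydrogens by atom environment:
  6 × C: 1 H each → 6
  5 × C: 2 H each → 10
  2 × C: no H
  1 × F: no H
  1 × N: no H
  Total hydrogens = 16.
Molecular formula: C13H16FN

C13H16FN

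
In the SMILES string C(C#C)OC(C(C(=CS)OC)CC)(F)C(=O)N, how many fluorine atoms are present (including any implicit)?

The symbol for fluorine appears 1 time in the SMILES.

1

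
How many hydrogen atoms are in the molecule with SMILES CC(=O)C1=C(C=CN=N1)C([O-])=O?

5

Hydrogens are implicit in SMILES; fill each atom to its normal valence:
  2 × C (aromatic): 1 H each → 2
  2 × C (aromatic): no H
  2 × C: no H
  2 × N (aromatic): no H
  2 × O: no H
  1 × C: 3 H
  1 × O (charge -1): no H
  Total hydrogens = 5.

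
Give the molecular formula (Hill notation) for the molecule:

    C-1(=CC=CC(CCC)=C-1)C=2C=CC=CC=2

C15H16

Heavy atoms from the SMILES: 15 C.
Implicit hydrogens by atom environment:
  9 × C (aromatic): 1 H each → 9
  3 × C (aromatic): no H
  2 × C: 2 H each → 4
  1 × C: 3 H
  Total hydrogens = 16.
Molecular formula: C15H16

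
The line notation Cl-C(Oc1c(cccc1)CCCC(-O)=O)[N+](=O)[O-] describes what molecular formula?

Heavy atoms from the SMILES: 11 C, 1 Cl, 1 N, 5 O.
Implicit hydrogens by atom environment:
  4 × C (aromatic): 1 H each → 4
  3 × C: 2 H each → 6
  3 × O: no H
  2 × C (aromatic): no H
  1 × C: 1 H
  1 × C: no H
  1 × Cl: no H
  1 × N (charge +1): no H
  1 × O: 1 H
  1 × O (charge -1): no H
  Total hydrogens = 12.
Molecular formula: C11H12ClNO5

C11H12ClNO5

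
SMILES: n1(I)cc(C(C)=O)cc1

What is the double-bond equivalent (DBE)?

4

Molecular formula from the SMILES: C6H6INO.
DoU = (2C + 2 + N − H − X)/2 = (2·6 + 2 + 1 − 6 − 1)/2 = 8/2 = 4.
(Structurally: 1 ring(s) + 3 π bond(s) = 4.)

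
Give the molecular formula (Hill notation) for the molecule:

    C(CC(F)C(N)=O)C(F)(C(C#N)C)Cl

C8H11ClF2N2O

Heavy atoms from the SMILES: 8 C, 1 Cl, 2 F, 2 N, 1 O.
Implicit hydrogens by atom environment:
  3 × C: no H
  2 × C: 2 H each → 4
  2 × C: 1 H each → 2
  2 × F: no H
  1 × C: 3 H
  1 × Cl: no H
  1 × N: 2 H
  1 × N: no H
  1 × O: no H
  Total hydrogens = 11.
Molecular formula: C8H11ClF2N2O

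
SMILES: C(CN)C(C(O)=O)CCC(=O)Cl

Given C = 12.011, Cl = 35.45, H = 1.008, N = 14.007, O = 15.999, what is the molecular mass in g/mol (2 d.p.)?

193.63

Molecular formula: C7H12ClNO3.
M = 7×12.011 + 1×35.45 + 12×1.008 + 1×14.007 + 3×15.999 = 193.63 g/mol.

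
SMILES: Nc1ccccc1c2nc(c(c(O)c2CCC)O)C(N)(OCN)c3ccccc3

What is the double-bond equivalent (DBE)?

12

Molecular formula from the SMILES: C22H26N4O3.
DoU = (2C + 2 + N − H − X)/2 = (2·22 + 2 + 4 − 26 − 0)/2 = 24/2 = 12.
(Structurally: 3 ring(s) + 9 π bond(s) = 12.)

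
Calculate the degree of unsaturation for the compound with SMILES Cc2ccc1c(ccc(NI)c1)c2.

Molecular formula from the SMILES: C11H10IN.
DoU = (2C + 2 + N − H − X)/2 = (2·11 + 2 + 1 − 10 − 1)/2 = 14/2 = 7.
(Structurally: 2 ring(s) + 5 π bond(s) = 7.)

7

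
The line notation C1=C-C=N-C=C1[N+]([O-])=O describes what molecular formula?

C5H4N2O2

Heavy atoms from the SMILES: 5 C, 2 N, 2 O.
Implicit hydrogens by atom environment:
  4 × C (aromatic): 1 H each → 4
  1 × C (aromatic): no H
  1 × N (aromatic): no H
  1 × N (charge +1): no H
  1 × O: no H
  1 × O (charge -1): no H
  Total hydrogens = 4.
Molecular formula: C5H4N2O2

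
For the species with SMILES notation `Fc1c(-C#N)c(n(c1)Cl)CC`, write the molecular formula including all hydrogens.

C7H6ClFN2

Heavy atoms from the SMILES: 7 C, 1 Cl, 1 F, 2 N.
Implicit hydrogens by atom environment:
  3 × C (aromatic): no H
  1 × C: 3 H
  1 × C: 2 H
  1 × C (aromatic): 1 H
  1 × C: no H
  1 × Cl: no H
  1 × F: no H
  1 × N (aromatic): no H
  1 × N: no H
  Total hydrogens = 6.
Molecular formula: C7H6ClFN2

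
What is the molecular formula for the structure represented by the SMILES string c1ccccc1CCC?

Heavy atoms from the SMILES: 9 C.
Implicit hydrogens by atom environment:
  5 × C (aromatic): 1 H each → 5
  2 × C: 2 H each → 4
  1 × C: 3 H
  1 × C (aromatic): no H
  Total hydrogens = 12.
Molecular formula: C9H12

C9H12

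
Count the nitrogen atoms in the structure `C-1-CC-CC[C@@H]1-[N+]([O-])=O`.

The symbol for nitrogen appears 1 time in the SMILES.

1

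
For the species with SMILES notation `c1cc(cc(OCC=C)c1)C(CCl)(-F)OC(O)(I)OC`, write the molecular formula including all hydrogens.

Heavy atoms from the SMILES: 13 C, 1 Cl, 1 F, 1 I, 4 O.
Implicit hydrogens by atom environment:
  4 × C (aromatic): 1 H each → 4
  3 × C: 2 H each → 6
  3 × O: no H
  2 × C: no H
  2 × C (aromatic): no H
  1 × C: 3 H
  1 × C: 1 H
  1 × Cl: no H
  1 × F: no H
  1 × I: no H
  1 × O: 1 H
  Total hydrogens = 15.
Molecular formula: C13H15ClFIO4

C13H15ClFIO4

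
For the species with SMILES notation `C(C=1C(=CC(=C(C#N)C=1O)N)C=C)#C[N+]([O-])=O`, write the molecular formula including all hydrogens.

Heavy atoms from the SMILES: 11 C, 3 N, 3 O.
Implicit hydrogens by atom environment:
  5 × C (aromatic): no H
  3 × C: no H
  1 × C: 2 H
  1 × C (aromatic): 1 H
  1 × C: 1 H
  1 × N: 2 H
  1 × N (charge +1): no H
  1 × N: no H
  1 × O: 1 H
  1 × O: no H
  1 × O (charge -1): no H
  Total hydrogens = 7.
Molecular formula: C11H7N3O3

C11H7N3O3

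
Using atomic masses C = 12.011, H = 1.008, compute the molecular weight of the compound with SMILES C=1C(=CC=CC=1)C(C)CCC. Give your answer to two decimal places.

148.25

Molecular formula: C11H16.
M = 11×12.011 + 16×1.008 = 148.25 g/mol.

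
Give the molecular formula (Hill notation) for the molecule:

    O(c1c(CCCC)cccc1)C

Heavy atoms from the SMILES: 11 C, 1 O.
Implicit hydrogens by atom environment:
  4 × C (aromatic): 1 H each → 4
  3 × C: 2 H each → 6
  2 × C: 3 H each → 6
  2 × C (aromatic): no H
  1 × O: no H
  Total hydrogens = 16.
Molecular formula: C11H16O

C11H16O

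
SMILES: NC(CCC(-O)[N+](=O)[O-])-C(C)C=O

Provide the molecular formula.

Heavy atoms from the SMILES: 7 C, 2 N, 4 O.
Implicit hydrogens by atom environment:
  4 × C: 1 H each → 4
  2 × C: 2 H each → 4
  2 × O: no H
  1 × C: 3 H
  1 × N: 2 H
  1 × N (charge +1): no H
  1 × O: 1 H
  1 × O (charge -1): no H
  Total hydrogens = 14.
Molecular formula: C7H14N2O4

C7H14N2O4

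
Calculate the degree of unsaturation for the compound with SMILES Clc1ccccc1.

Molecular formula from the SMILES: C6H5Cl.
DoU = (2C + 2 + N − H − X)/2 = (2·6 + 2 + 0 − 5 − 1)/2 = 8/2 = 4.
(Structurally: 1 ring(s) + 3 π bond(s) = 4.)

4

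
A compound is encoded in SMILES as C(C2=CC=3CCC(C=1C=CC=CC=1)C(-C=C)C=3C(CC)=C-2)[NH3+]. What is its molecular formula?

C21H26N+

Heavy atoms from the SMILES: 21 C, 1 N.
Implicit hydrogens by atom environment:
  7 × C (aromatic): 1 H each → 7
  5 × C: 2 H each → 10
  5 × C (aromatic): no H
  3 × C: 1 H each → 3
  1 × C: 3 H
  1 × N (charge +1): 3 H
  Total hydrogens = 26.
Net charge +1.
Molecular formula: C21H26N+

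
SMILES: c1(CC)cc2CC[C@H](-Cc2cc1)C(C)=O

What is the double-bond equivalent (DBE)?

Molecular formula from the SMILES: C14H18O.
DoU = (2C + 2 + N − H − X)/2 = (2·14 + 2 + 0 − 18 − 0)/2 = 12/2 = 6.
(Structurally: 2 ring(s) + 4 π bond(s) = 6.)

6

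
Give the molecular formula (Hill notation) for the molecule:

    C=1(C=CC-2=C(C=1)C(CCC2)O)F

Heavy atoms from the SMILES: 10 C, 1 F, 1 O.
Implicit hydrogens by atom environment:
  3 × C: 2 H each → 6
  3 × C (aromatic): 1 H each → 3
  3 × C (aromatic): no H
  1 × C: 1 H
  1 × F: no H
  1 × O: 1 H
  Total hydrogens = 11.
Molecular formula: C10H11FO

C10H11FO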